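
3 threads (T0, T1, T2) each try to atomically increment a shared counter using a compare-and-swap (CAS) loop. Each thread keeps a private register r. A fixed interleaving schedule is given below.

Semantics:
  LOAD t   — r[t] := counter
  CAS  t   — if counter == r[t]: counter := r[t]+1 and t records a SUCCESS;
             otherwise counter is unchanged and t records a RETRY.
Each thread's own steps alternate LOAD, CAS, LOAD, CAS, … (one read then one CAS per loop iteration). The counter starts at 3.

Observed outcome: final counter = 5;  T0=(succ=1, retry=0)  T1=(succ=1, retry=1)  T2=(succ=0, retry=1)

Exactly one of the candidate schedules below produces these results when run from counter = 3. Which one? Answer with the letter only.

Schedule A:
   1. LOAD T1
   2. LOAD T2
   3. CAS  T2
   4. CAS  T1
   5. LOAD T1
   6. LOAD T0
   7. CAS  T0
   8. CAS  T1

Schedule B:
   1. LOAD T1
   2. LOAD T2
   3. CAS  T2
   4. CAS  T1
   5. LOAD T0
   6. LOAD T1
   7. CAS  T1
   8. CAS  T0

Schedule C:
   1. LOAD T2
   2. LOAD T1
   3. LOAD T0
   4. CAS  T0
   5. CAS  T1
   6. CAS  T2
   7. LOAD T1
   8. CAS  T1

C

Run C:
#1 T2 reads 3
#2 T1 reads 3
#3 T0 reads 3
#4 T0 CAS(3→4) writes; counter now 4
#5 T1 CAS(3→4) fails; counter now 4
#6 T2 CAS(3→4) fails; counter now 4
#7 T1 reads 4
#8 T1 CAS(4→5) writes; counter now 5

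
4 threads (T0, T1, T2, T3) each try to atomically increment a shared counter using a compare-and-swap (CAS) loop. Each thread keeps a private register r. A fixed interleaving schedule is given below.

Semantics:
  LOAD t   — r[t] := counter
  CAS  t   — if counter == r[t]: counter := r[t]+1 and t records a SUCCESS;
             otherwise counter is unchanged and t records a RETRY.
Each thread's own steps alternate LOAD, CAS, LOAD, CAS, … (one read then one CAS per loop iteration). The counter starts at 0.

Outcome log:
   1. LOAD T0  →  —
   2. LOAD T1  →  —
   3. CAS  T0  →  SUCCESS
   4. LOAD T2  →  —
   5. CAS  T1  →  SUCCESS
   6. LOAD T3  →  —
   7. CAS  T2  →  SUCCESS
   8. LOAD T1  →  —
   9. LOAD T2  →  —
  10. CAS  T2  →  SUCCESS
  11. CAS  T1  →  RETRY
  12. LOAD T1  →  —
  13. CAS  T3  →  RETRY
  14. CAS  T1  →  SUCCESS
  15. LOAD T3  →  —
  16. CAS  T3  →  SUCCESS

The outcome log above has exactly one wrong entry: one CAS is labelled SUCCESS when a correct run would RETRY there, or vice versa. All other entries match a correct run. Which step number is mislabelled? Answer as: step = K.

step = 5

Re-executing:
[1] T0.load  rd  (counter 0, T0.r 0)
[2] T1.load  rd  (counter 0, T1.r 0)
[3] T0.cas  hit  (counter 1, T0.r 0)
[4] T2.load  rd  (counter 1, T2.r 1)
[5] T1.cas  miss  (counter 1, T1.r 0)
[6] T3.load  rd  (counter 1, T3.r 1)
[7] T2.cas  hit  (counter 2, T2.r 1)
[8] T1.load  rd  (counter 2, T1.r 2)
[9] T2.load  rd  (counter 2, T2.r 2)
[10] T2.cas  hit  (counter 3, T2.r 2)
[11] T1.cas  miss  (counter 3, T1.r 2)
[12] T1.load  rd  (counter 3, T1.r 3)
[13] T3.cas  miss  (counter 3, T3.r 1)
[14] T1.cas  hit  (counter 4, T1.r 3)
[15] T3.load  rd  (counter 4, T3.r 4)
[16] T3.cas  hit  (counter 5, T3.r 4)
Mismatch at 5.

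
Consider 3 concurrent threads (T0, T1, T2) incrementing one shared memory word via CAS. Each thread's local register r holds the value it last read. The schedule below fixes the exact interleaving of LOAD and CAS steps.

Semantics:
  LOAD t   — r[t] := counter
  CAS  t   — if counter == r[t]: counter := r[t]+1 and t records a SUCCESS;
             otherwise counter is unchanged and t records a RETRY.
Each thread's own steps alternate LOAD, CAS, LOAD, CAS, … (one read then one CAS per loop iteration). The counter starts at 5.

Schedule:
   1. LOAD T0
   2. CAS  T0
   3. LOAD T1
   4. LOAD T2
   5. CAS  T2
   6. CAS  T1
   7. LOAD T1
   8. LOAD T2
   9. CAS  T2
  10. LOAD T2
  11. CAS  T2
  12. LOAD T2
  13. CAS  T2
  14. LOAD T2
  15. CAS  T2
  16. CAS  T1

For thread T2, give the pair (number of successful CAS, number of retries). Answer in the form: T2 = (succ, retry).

step 1: T0 LOAD ⇒ load; ctr=5 reg=5
step 2: T0 CAS ⇒ ok; ctr=6 reg=5
step 3: T1 LOAD ⇒ load; ctr=6 reg=6
step 4: T2 LOAD ⇒ load; ctr=6 reg=6
step 5: T2 CAS ⇒ ok; ctr=7 reg=6
step 6: T1 CAS ⇒ retry; ctr=7 reg=6
step 7: T1 LOAD ⇒ load; ctr=7 reg=7
step 8: T2 LOAD ⇒ load; ctr=7 reg=7
step 9: T2 CAS ⇒ ok; ctr=8 reg=7
step 10: T2 LOAD ⇒ load; ctr=8 reg=8
step 11: T2 CAS ⇒ ok; ctr=9 reg=8
step 12: T2 LOAD ⇒ load; ctr=9 reg=9
step 13: T2 CAS ⇒ ok; ctr=10 reg=9
step 14: T2 LOAD ⇒ load; ctr=10 reg=10
step 15: T2 CAS ⇒ ok; ctr=11 reg=10
step 16: T1 CAS ⇒ retry; ctr=11 reg=7

T2 = (5, 0)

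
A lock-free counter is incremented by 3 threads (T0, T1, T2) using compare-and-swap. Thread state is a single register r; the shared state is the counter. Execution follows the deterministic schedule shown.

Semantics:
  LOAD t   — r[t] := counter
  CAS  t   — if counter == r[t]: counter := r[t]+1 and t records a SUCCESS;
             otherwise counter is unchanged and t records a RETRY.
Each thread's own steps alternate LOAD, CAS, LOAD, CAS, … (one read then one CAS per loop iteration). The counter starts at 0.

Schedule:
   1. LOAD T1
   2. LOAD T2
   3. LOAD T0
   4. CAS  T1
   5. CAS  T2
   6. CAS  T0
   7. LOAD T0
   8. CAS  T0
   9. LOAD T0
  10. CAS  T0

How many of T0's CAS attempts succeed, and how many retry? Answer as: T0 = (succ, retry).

1. LOAD T1 → mem=0 r[T1]=0 [LOAD]
2. LOAD T2 → mem=0 r[T2]=0 [LOAD]
3. LOAD T0 → mem=0 r[T0]=0 [LOAD]
4. CAS T1 → mem=1 r[T1]=0 [OK]
5. CAS T2 → mem=1 r[T2]=0 [RETRY]
6. CAS T0 → mem=1 r[T0]=0 [RETRY]
7. LOAD T0 → mem=1 r[T0]=1 [LOAD]
8. CAS T0 → mem=2 r[T0]=1 [OK]
9. LOAD T0 → mem=2 r[T0]=2 [LOAD]
10. CAS T0 → mem=3 r[T0]=2 [OK]

T0 = (2, 1)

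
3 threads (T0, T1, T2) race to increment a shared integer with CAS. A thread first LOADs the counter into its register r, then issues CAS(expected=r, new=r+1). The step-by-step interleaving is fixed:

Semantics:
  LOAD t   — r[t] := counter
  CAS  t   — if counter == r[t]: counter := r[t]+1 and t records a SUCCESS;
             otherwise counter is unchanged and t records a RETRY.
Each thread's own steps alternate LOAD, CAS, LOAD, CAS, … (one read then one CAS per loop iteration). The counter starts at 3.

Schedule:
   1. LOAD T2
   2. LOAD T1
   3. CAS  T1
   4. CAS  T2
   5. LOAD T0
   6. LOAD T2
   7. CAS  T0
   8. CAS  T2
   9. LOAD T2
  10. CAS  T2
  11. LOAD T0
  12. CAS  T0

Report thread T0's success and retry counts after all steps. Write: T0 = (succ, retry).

T0 = (2, 0)

T2 LOAD — after: cnt=3, r=3 — load
T1 LOAD — after: cnt=3, r=3 — load
T1 CAS — after: cnt=4, r=3 — ok
T2 CAS — after: cnt=4, r=3 — retry
T0 LOAD — after: cnt=4, r=4 — load
T2 LOAD — after: cnt=4, r=4 — load
T0 CAS — after: cnt=5, r=4 — ok
T2 CAS — after: cnt=5, r=4 — retry
T2 LOAD — after: cnt=5, r=5 — load
T2 CAS — after: cnt=6, r=5 — ok
T0 LOAD — after: cnt=6, r=6 — load
T0 CAS — after: cnt=7, r=6 — ok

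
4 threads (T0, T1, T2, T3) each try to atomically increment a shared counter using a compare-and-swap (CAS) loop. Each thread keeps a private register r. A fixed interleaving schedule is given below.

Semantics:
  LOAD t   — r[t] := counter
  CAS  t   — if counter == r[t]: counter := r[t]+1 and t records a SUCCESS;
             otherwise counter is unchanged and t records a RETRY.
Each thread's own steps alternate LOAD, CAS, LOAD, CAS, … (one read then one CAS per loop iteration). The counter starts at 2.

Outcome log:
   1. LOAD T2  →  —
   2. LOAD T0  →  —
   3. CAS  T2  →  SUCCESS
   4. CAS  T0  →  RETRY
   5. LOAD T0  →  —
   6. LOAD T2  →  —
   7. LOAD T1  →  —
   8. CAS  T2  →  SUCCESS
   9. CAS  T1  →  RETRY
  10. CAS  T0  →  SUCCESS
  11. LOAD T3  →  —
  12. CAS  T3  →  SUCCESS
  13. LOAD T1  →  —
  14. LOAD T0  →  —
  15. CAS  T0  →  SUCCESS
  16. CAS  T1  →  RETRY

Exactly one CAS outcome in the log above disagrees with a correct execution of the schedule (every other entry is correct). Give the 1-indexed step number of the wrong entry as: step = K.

Correct run:
T2 LOAD — after: cnt=2, r=2 — load
T0 LOAD — after: cnt=2, r=2 — load
T2 CAS — after: cnt=3, r=2 — ok
T0 CAS — after: cnt=3, r=2 — retry
T0 LOAD — after: cnt=3, r=3 — load
T2 LOAD — after: cnt=3, r=3 — load
T1 LOAD — after: cnt=3, r=3 — load
T2 CAS — after: cnt=4, r=3 — ok
T1 CAS — after: cnt=4, r=3 — retry
T0 CAS — after: cnt=4, r=3 — retry
T3 LOAD — after: cnt=4, r=4 — load
T3 CAS — after: cnt=5, r=4 — ok
T1 LOAD — after: cnt=5, r=5 — load
T0 LOAD — after: cnt=5, r=5 — load
T0 CAS — after: cnt=6, r=5 — ok
T1 CAS — after: cnt=6, r=5 — retry
Mismatch at 10.

step = 10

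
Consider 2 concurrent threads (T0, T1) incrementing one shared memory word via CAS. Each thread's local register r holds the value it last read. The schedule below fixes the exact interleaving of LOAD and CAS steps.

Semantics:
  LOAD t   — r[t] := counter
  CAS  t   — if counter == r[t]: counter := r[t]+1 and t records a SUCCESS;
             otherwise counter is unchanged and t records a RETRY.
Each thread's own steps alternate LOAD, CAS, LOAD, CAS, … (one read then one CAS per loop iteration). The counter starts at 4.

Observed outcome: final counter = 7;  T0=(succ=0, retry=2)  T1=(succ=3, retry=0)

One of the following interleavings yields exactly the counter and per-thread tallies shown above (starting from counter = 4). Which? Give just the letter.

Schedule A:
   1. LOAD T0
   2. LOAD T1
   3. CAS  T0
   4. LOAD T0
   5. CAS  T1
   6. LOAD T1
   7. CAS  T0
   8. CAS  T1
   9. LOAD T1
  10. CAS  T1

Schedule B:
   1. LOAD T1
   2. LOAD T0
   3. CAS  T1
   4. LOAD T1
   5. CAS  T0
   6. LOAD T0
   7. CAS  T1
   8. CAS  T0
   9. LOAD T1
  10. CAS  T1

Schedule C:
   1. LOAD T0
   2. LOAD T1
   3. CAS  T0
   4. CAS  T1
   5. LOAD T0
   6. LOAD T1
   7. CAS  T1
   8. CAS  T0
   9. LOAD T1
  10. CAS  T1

Simulating candidate B:
#1 T1 reads 4
#2 T0 reads 4
#3 T1 CAS(4→5) writes; counter now 5
#4 T1 reads 5
#5 T0 CAS(4→5) fails; counter now 5
#6 T0 reads 5
#7 T1 CAS(5→6) writes; counter now 6
#8 T0 CAS(5→6) fails; counter now 6
#9 T1 reads 6
#10 T1 CAS(6→7) writes; counter now 7

B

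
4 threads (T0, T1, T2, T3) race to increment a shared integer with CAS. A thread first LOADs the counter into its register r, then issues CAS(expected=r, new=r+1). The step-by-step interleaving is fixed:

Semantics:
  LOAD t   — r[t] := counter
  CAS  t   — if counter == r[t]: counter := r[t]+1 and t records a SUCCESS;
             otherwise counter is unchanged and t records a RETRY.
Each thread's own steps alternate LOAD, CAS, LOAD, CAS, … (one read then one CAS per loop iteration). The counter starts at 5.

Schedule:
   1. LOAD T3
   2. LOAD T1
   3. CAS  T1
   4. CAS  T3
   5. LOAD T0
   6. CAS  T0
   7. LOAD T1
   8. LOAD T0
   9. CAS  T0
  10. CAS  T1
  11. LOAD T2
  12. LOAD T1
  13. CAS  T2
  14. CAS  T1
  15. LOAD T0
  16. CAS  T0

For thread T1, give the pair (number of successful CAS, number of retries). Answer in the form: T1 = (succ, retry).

   1) LOAD T3:  M=5  r_T3=5
   2) LOAD T1:  M=5  r_T1=5
   3) CAS  T1:  M=6  r_T1=5 ✓
   4) CAS  T3:  M=6  r_T3=5 ✗
   5) LOAD T0:  M=6  r_T0=6
   6) CAS  T0:  M=7  r_T0=6 ✓
   7) LOAD T1:  M=7  r_T1=7
   8) LOAD T0:  M=7  r_T0=7
   9) CAS  T0:  M=8  r_T0=7 ✓
  10) CAS  T1:  M=8  r_T1=7 ✗
  11) LOAD T2:  M=8  r_T2=8
  12) LOAD T1:  M=8  r_T1=8
  13) CAS  T2:  M=9  r_T2=8 ✓
  14) CAS  T1:  M=9  r_T1=8 ✗
  15) LOAD T0:  M=9  r_T0=9
  16) CAS  T0:  M=10  r_T0=9 ✓

T1 = (1, 2)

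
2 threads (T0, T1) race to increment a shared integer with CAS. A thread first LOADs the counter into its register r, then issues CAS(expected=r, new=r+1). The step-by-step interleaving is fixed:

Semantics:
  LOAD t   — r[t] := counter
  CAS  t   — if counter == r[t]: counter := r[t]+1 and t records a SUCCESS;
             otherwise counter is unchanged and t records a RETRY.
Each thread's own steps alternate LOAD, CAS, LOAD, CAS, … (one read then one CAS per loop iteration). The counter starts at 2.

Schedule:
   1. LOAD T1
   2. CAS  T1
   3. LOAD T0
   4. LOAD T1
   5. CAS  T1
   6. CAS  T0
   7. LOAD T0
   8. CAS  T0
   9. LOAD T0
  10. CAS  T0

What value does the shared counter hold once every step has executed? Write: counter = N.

1. LOAD T1 → mem=2 r[T1]=2 [LOAD]
2. CAS T1 → mem=3 r[T1]=2 [OK]
3. LOAD T0 → mem=3 r[T0]=3 [LOAD]
4. LOAD T1 → mem=3 r[T1]=3 [LOAD]
5. CAS T1 → mem=4 r[T1]=3 [OK]
6. CAS T0 → mem=4 r[T0]=3 [RETRY]
7. LOAD T0 → mem=4 r[T0]=4 [LOAD]
8. CAS T0 → mem=5 r[T0]=4 [OK]
9. LOAD T0 → mem=5 r[T0]=5 [LOAD]
10. CAS T0 → mem=6 r[T0]=5 [OK]

counter = 6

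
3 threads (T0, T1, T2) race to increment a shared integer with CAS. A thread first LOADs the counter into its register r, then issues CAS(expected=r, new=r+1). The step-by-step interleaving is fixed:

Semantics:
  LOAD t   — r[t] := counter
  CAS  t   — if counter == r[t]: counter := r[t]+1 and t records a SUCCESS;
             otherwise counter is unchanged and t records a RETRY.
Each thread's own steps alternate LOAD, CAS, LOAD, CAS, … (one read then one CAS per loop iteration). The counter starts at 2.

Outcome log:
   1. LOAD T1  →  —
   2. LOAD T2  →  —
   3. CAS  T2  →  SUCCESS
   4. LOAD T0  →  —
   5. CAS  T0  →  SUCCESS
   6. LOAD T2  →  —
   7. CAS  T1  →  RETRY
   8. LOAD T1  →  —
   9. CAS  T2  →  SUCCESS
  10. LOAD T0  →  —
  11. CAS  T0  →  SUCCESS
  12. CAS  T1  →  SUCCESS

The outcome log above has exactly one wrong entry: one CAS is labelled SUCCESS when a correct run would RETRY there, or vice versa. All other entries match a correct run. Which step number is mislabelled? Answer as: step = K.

Reference trace:
step 1: T1 LOAD ⇒ load; ctr=2 reg=2
step 2: T2 LOAD ⇒ load; ctr=2 reg=2
step 3: T2 CAS ⇒ ok; ctr=3 reg=2
step 4: T0 LOAD ⇒ load; ctr=3 reg=3
step 5: T0 CAS ⇒ ok; ctr=4 reg=3
step 6: T2 LOAD ⇒ load; ctr=4 reg=4
step 7: T1 CAS ⇒ retry; ctr=4 reg=2
step 8: T1 LOAD ⇒ load; ctr=4 reg=4
step 9: T2 CAS ⇒ ok; ctr=5 reg=4
step 10: T0 LOAD ⇒ load; ctr=5 reg=5
step 11: T0 CAS ⇒ ok; ctr=6 reg=5
step 12: T1 CAS ⇒ retry; ctr=6 reg=4
Log disagrees first at step 12.

step = 12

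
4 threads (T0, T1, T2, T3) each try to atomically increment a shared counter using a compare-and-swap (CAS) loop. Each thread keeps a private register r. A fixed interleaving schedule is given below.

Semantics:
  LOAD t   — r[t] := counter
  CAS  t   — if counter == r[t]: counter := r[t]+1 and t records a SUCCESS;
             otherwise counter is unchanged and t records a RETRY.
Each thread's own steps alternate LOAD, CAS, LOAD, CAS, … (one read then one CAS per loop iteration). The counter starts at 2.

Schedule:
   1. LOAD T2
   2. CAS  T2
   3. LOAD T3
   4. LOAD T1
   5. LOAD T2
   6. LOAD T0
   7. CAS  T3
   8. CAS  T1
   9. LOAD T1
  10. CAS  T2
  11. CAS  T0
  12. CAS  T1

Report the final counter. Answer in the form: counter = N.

counter = 5

   1) LOAD T2:  M=2  r_T2=2
   2) CAS  T2:  M=3  r_T2=2 ✓
   3) LOAD T3:  M=3  r_T3=3
   4) LOAD T1:  M=3  r_T1=3
   5) LOAD T2:  M=3  r_T2=3
   6) LOAD T0:  M=3  r_T0=3
   7) CAS  T3:  M=4  r_T3=3 ✓
   8) CAS  T1:  M=4  r_T1=3 ✗
   9) LOAD T1:  M=4  r_T1=4
  10) CAS  T2:  M=4  r_T2=3 ✗
  11) CAS  T0:  M=4  r_T0=3 ✗
  12) CAS  T1:  M=5  r_T1=4 ✓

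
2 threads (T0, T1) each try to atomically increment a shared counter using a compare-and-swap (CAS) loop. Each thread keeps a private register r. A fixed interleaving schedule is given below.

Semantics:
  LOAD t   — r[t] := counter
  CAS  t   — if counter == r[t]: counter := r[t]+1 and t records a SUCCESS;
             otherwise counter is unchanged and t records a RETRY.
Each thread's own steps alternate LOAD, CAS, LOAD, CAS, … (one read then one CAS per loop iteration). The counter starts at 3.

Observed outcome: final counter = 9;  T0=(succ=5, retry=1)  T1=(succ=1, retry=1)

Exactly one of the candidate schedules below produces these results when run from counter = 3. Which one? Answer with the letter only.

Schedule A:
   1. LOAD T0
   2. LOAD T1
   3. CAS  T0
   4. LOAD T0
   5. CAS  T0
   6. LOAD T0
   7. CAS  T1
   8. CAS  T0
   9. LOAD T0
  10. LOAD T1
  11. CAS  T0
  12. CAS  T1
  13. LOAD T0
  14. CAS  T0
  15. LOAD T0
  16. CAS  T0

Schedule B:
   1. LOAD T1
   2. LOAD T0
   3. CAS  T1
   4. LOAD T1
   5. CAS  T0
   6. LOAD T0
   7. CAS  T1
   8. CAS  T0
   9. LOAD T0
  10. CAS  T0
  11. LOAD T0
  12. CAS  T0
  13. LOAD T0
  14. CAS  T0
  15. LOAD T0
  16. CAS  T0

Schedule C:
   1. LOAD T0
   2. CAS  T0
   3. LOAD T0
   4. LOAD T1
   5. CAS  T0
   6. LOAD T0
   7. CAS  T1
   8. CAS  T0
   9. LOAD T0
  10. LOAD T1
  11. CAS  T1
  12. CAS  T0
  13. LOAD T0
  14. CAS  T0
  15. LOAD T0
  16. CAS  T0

Simulating candidate C:
T0 LOAD — after: cnt=3, r=3 — load
T0 CAS — after: cnt=4, r=3 — ok
T0 LOAD — after: cnt=4, r=4 — load
T1 LOAD — after: cnt=4, r=4 — load
T0 CAS — after: cnt=5, r=4 — ok
T0 LOAD — after: cnt=5, r=5 — load
T1 CAS — after: cnt=5, r=4 — retry
T0 CAS — after: cnt=6, r=5 — ok
T0 LOAD — after: cnt=6, r=6 — load
T1 LOAD — after: cnt=6, r=6 — load
T1 CAS — after: cnt=7, r=6 — ok
T0 CAS — after: cnt=7, r=6 — retry
T0 LOAD — after: cnt=7, r=7 — load
T0 CAS — after: cnt=8, r=7 — ok
T0 LOAD — after: cnt=8, r=8 — load
T0 CAS — after: cnt=9, r=8 — ok

C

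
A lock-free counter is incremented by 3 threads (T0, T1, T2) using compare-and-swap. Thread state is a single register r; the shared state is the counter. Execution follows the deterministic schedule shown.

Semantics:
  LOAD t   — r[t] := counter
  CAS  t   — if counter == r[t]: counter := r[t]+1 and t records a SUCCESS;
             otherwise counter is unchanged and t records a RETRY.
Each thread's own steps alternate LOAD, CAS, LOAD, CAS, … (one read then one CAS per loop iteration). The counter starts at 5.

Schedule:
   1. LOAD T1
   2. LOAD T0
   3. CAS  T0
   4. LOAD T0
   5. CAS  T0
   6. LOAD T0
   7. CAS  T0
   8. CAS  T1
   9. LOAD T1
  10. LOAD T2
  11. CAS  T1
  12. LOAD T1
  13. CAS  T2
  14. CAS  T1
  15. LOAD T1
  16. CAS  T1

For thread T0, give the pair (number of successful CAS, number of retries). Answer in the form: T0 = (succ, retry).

step 1: T1 LOAD ⇒ load; ctr=5 reg=5
step 2: T0 LOAD ⇒ load; ctr=5 reg=5
step 3: T0 CAS ⇒ ok; ctr=6 reg=5
step 4: T0 LOAD ⇒ load; ctr=6 reg=6
step 5: T0 CAS ⇒ ok; ctr=7 reg=6
step 6: T0 LOAD ⇒ load; ctr=7 reg=7
step 7: T0 CAS ⇒ ok; ctr=8 reg=7
step 8: T1 CAS ⇒ retry; ctr=8 reg=5
step 9: T1 LOAD ⇒ load; ctr=8 reg=8
step 10: T2 LOAD ⇒ load; ctr=8 reg=8
step 11: T1 CAS ⇒ ok; ctr=9 reg=8
step 12: T1 LOAD ⇒ load; ctr=9 reg=9
step 13: T2 CAS ⇒ retry; ctr=9 reg=8
step 14: T1 CAS ⇒ ok; ctr=10 reg=9
step 15: T1 LOAD ⇒ load; ctr=10 reg=10
step 16: T1 CAS ⇒ ok; ctr=11 reg=10

T0 = (3, 0)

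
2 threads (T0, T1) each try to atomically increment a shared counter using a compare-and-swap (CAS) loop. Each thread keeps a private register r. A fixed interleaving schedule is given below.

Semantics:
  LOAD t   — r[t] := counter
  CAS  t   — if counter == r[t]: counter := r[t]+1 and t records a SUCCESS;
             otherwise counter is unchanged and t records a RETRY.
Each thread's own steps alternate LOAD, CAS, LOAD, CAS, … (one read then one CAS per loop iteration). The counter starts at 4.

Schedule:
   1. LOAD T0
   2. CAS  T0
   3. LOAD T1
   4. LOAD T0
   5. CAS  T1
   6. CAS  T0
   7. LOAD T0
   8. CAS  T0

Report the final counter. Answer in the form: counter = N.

   1) LOAD T0:  M=4  r_T0=4
   2) CAS  T0:  M=5  r_T0=4 ✓
   3) LOAD T1:  M=5  r_T1=5
   4) LOAD T0:  M=5  r_T0=5
   5) CAS  T1:  M=6  r_T1=5 ✓
   6) CAS  T0:  M=6  r_T0=5 ✗
   7) LOAD T0:  M=6  r_T0=6
   8) CAS  T0:  M=7  r_T0=6 ✓

counter = 7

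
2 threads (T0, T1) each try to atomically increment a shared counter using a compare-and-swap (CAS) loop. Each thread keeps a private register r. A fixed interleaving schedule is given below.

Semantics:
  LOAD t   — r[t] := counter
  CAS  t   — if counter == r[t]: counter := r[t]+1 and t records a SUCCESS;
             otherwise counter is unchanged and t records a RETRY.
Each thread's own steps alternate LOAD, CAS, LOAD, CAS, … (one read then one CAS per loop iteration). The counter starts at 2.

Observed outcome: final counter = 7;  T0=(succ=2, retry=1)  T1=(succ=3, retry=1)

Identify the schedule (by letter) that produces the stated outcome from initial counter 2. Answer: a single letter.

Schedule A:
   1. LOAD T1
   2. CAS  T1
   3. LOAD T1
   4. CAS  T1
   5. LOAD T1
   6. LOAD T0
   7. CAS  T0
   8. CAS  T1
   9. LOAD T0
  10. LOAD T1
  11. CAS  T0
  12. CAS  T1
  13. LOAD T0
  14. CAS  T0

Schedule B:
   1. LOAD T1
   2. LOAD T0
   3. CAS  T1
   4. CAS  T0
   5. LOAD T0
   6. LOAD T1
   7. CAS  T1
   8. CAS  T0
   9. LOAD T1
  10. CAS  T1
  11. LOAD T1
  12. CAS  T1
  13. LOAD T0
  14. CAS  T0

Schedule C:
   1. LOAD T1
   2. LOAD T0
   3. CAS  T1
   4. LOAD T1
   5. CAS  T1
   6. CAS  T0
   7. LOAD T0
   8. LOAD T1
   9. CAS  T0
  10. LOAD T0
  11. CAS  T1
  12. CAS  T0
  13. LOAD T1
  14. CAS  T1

C

Tracing schedule C:
[1] T1.load  rd  (counter 2, T1.r 2)
[2] T0.load  rd  (counter 2, T0.r 2)
[3] T1.cas  hit  (counter 3, T1.r 2)
[4] T1.load  rd  (counter 3, T1.r 3)
[5] T1.cas  hit  (counter 4, T1.r 3)
[6] T0.cas  miss  (counter 4, T0.r 2)
[7] T0.load  rd  (counter 4, T0.r 4)
[8] T1.load  rd  (counter 4, T1.r 4)
[9] T0.cas  hit  (counter 5, T0.r 4)
[10] T0.load  rd  (counter 5, T0.r 5)
[11] T1.cas  miss  (counter 5, T1.r 4)
[12] T0.cas  hit  (counter 6, T0.r 5)
[13] T1.load  rd  (counter 6, T1.r 6)
[14] T1.cas  hit  (counter 7, T1.r 6)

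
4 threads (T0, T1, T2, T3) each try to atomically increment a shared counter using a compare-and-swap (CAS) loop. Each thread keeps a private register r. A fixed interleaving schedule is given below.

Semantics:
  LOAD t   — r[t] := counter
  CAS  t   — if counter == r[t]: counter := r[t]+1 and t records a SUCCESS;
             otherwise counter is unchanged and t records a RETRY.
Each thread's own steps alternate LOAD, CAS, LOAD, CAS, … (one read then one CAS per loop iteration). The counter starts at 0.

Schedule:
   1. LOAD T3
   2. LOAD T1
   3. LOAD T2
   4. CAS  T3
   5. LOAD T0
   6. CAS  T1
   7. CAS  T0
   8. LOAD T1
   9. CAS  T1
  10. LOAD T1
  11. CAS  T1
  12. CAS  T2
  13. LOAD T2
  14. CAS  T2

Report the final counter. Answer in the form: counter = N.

counter = 5

   1) LOAD T3:  M=0  r_T3=0
   2) LOAD T1:  M=0  r_T1=0
   3) LOAD T2:  M=0  r_T2=0
   4) CAS  T3:  M=1  r_T3=0 ✓
   5) LOAD T0:  M=1  r_T0=1
   6) CAS  T1:  M=1  r_T1=0 ✗
   7) CAS  T0:  M=2  r_T0=1 ✓
   8) LOAD T1:  M=2  r_T1=2
   9) CAS  T1:  M=3  r_T1=2 ✓
  10) LOAD T1:  M=3  r_T1=3
  11) CAS  T1:  M=4  r_T1=3 ✓
  12) CAS  T2:  M=4  r_T2=0 ✗
  13) LOAD T2:  M=4  r_T2=4
  14) CAS  T2:  M=5  r_T2=4 ✓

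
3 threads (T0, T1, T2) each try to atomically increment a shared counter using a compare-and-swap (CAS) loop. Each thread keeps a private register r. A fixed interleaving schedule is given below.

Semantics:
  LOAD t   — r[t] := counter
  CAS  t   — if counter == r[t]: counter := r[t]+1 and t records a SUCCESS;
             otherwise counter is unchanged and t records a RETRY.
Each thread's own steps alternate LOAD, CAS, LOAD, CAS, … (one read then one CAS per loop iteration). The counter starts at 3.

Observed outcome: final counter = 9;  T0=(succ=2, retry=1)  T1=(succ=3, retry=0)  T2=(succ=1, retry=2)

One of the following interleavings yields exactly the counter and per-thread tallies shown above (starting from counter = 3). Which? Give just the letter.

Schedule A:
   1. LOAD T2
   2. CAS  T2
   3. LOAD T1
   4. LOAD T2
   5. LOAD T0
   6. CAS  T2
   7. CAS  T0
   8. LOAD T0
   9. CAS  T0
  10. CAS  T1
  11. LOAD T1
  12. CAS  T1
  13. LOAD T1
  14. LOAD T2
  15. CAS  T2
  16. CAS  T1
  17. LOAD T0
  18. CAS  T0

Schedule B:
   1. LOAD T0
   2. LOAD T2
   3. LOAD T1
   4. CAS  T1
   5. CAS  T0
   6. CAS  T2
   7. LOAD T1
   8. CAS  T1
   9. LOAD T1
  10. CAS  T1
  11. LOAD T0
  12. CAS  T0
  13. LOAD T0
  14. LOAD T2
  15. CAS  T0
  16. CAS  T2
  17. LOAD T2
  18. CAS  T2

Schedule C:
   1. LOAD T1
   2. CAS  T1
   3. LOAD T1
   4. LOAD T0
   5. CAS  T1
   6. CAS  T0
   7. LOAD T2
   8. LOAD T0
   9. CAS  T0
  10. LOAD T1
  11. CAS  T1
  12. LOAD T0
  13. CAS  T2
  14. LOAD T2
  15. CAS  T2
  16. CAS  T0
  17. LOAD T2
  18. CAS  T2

Run B:
1. LOAD T0 → mem=3 r[T0]=3 [LOAD]
2. LOAD T2 → mem=3 r[T2]=3 [LOAD]
3. LOAD T1 → mem=3 r[T1]=3 [LOAD]
4. CAS T1 → mem=4 r[T1]=3 [OK]
5. CAS T0 → mem=4 r[T0]=3 [RETRY]
6. CAS T2 → mem=4 r[T2]=3 [RETRY]
7. LOAD T1 → mem=4 r[T1]=4 [LOAD]
8. CAS T1 → mem=5 r[T1]=4 [OK]
9. LOAD T1 → mem=5 r[T1]=5 [LOAD]
10. CAS T1 → mem=6 r[T1]=5 [OK]
11. LOAD T0 → mem=6 r[T0]=6 [LOAD]
12. CAS T0 → mem=7 r[T0]=6 [OK]
13. LOAD T0 → mem=7 r[T0]=7 [LOAD]
14. LOAD T2 → mem=7 r[T2]=7 [LOAD]
15. CAS T0 → mem=8 r[T0]=7 [OK]
16. CAS T2 → mem=8 r[T2]=7 [RETRY]
17. LOAD T2 → mem=8 r[T2]=8 [LOAD]
18. CAS T2 → mem=9 r[T2]=8 [OK]

B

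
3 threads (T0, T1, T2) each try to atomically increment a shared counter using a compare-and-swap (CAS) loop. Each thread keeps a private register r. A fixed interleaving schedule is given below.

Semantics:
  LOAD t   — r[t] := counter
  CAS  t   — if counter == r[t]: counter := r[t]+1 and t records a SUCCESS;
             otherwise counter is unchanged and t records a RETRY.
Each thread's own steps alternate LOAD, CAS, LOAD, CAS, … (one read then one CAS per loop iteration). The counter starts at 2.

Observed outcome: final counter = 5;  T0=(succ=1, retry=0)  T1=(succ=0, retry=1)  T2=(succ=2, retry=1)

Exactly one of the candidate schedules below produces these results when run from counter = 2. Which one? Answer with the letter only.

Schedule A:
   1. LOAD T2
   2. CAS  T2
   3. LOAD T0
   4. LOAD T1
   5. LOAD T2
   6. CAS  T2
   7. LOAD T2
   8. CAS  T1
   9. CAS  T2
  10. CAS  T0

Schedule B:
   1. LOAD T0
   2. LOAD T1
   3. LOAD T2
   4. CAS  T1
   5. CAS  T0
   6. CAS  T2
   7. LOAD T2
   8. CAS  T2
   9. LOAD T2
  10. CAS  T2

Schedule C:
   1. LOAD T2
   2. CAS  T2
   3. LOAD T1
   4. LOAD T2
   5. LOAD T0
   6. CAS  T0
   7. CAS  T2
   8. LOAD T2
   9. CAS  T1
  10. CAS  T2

C

Tracing schedule C:
   1) LOAD T2:  M=2  r_T2=2
   2) CAS  T2:  M=3  r_T2=2 ✓
   3) LOAD T1:  M=3  r_T1=3
   4) LOAD T2:  M=3  r_T2=3
   5) LOAD T0:  M=3  r_T0=3
   6) CAS  T0:  M=4  r_T0=3 ✓
   7) CAS  T2:  M=4  r_T2=3 ✗
   8) LOAD T2:  M=4  r_T2=4
   9) CAS  T1:  M=4  r_T1=3 ✗
  10) CAS  T2:  M=5  r_T2=4 ✓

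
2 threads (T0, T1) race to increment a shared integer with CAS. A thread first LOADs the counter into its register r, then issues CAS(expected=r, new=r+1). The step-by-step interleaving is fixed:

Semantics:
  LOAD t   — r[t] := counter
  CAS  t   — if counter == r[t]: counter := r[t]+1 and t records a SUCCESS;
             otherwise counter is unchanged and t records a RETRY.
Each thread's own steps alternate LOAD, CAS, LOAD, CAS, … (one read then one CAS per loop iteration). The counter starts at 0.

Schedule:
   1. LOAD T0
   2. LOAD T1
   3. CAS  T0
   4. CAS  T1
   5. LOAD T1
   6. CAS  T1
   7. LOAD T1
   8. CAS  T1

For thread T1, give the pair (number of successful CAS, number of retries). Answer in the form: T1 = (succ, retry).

T1 = (2, 1)

#1 T0 reads 0
#2 T1 reads 0
#3 T0 CAS(0→1) writes; counter now 1
#4 T1 CAS(0→1) fails; counter now 1
#5 T1 reads 1
#6 T1 CAS(1→2) writes; counter now 2
#7 T1 reads 2
#8 T1 CAS(2→3) writes; counter now 3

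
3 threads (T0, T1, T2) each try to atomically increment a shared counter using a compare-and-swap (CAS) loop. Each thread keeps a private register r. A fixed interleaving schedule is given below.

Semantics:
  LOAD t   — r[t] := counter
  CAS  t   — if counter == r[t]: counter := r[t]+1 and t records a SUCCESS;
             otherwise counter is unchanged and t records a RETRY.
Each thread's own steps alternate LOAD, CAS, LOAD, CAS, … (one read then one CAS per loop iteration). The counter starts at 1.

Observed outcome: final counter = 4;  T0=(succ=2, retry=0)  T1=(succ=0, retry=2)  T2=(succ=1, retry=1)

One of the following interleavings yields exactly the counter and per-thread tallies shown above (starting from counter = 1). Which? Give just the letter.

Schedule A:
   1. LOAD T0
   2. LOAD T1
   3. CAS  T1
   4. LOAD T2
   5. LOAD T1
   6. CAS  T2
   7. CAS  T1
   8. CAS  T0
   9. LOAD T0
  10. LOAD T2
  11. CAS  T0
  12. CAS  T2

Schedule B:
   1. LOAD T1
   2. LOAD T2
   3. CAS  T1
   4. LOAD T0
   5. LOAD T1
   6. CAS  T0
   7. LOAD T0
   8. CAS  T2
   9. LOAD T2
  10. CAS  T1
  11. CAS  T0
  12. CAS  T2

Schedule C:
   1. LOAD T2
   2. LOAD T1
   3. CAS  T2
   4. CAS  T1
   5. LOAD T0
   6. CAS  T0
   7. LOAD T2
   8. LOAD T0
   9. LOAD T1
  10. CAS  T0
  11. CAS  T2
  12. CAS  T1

C

Simulating candidate C:
step 1: T2 LOAD ⇒ load; ctr=1 reg=1
step 2: T1 LOAD ⇒ load; ctr=1 reg=1
step 3: T2 CAS ⇒ ok; ctr=2 reg=1
step 4: T1 CAS ⇒ retry; ctr=2 reg=1
step 5: T0 LOAD ⇒ load; ctr=2 reg=2
step 6: T0 CAS ⇒ ok; ctr=3 reg=2
step 7: T2 LOAD ⇒ load; ctr=3 reg=3
step 8: T0 LOAD ⇒ load; ctr=3 reg=3
step 9: T1 LOAD ⇒ load; ctr=3 reg=3
step 10: T0 CAS ⇒ ok; ctr=4 reg=3
step 11: T2 CAS ⇒ retry; ctr=4 reg=3
step 12: T1 CAS ⇒ retry; ctr=4 reg=3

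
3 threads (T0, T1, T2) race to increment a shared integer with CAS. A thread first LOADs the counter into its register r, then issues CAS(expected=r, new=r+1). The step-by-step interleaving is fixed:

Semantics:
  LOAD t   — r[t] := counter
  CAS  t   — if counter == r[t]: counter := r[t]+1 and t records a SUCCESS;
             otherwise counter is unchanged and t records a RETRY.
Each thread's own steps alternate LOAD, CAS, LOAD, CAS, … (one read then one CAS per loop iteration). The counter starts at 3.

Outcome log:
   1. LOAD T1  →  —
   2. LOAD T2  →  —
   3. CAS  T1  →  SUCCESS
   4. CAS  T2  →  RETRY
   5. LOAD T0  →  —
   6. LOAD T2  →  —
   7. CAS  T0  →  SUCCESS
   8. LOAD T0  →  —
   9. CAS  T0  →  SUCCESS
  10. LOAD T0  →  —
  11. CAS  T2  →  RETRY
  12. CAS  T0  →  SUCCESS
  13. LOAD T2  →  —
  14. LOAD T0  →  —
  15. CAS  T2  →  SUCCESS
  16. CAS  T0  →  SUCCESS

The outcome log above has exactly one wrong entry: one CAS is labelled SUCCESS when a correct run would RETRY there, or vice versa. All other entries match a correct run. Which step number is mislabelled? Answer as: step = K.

step = 16

Reference trace:
#1 T1 reads 3
#2 T2 reads 3
#3 T1 CAS(3→4) writes; counter now 4
#4 T2 CAS(3→4) fails; counter now 4
#5 T0 reads 4
#6 T2 reads 4
#7 T0 CAS(4→5) writes; counter now 5
#8 T0 reads 5
#9 T0 CAS(5→6) writes; counter now 6
#10 T0 reads 6
#11 T2 CAS(4→5) fails; counter now 6
#12 T0 CAS(6→7) writes; counter now 7
#13 T2 reads 7
#14 T0 reads 7
#15 T2 CAS(7→8) writes; counter now 8
#16 T0 CAS(7→8) fails; counter now 8
Mismatch at 16.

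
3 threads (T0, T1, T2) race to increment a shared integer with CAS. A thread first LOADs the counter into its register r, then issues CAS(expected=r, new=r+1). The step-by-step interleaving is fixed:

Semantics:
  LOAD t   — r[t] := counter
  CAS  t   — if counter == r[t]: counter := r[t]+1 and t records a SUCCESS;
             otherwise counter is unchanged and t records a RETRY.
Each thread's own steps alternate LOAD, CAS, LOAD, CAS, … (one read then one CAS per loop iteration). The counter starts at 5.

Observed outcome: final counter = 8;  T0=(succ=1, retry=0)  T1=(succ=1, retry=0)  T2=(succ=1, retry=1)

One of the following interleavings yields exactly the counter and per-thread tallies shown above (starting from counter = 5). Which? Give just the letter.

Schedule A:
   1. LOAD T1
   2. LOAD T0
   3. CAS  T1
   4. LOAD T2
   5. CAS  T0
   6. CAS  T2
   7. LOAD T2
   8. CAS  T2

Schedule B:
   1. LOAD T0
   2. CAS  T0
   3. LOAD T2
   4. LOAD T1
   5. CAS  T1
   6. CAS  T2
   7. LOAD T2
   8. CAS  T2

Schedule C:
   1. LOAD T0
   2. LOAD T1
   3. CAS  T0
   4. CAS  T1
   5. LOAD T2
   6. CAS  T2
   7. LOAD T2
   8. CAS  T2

Simulating candidate B:
step 1: T0 LOAD ⇒ load; ctr=5 reg=5
step 2: T0 CAS ⇒ ok; ctr=6 reg=5
step 3: T2 LOAD ⇒ load; ctr=6 reg=6
step 4: T1 LOAD ⇒ load; ctr=6 reg=6
step 5: T1 CAS ⇒ ok; ctr=7 reg=6
step 6: T2 CAS ⇒ retry; ctr=7 reg=6
step 7: T2 LOAD ⇒ load; ctr=7 reg=7
step 8: T2 CAS ⇒ ok; ctr=8 reg=7

B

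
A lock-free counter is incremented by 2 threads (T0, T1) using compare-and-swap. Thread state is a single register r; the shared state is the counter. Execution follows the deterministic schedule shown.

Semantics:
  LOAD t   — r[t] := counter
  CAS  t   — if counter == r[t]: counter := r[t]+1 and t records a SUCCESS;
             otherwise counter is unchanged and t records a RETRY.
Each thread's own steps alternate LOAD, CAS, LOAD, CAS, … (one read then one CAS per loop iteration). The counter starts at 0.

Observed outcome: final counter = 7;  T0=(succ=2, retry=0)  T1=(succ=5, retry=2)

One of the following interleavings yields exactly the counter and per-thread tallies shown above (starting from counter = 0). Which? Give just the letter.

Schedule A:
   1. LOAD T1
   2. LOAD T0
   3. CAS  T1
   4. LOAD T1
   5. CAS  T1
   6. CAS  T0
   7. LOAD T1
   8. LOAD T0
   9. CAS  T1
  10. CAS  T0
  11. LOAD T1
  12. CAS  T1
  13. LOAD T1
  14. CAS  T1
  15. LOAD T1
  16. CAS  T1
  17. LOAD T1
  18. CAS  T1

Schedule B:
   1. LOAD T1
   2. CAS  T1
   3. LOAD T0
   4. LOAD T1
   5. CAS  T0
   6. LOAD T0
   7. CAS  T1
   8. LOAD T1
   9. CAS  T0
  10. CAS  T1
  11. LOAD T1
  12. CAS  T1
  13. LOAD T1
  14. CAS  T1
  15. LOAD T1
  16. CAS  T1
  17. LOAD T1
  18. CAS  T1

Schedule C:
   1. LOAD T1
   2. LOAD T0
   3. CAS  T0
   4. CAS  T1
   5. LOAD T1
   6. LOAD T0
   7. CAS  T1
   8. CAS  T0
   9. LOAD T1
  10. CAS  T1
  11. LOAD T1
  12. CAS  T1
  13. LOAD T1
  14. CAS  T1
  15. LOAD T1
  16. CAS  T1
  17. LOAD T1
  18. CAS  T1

B

Tracing schedule B:
T1 LOAD — after: cnt=0, r=0 — load
T1 CAS — after: cnt=1, r=0 — ok
T0 LOAD — after: cnt=1, r=1 — load
T1 LOAD — after: cnt=1, r=1 — load
T0 CAS — after: cnt=2, r=1 — ok
T0 LOAD — after: cnt=2, r=2 — load
T1 CAS — after: cnt=2, r=1 — retry
T1 LOAD — after: cnt=2, r=2 — load
T0 CAS — after: cnt=3, r=2 — ok
T1 CAS — after: cnt=3, r=2 — retry
T1 LOAD — after: cnt=3, r=3 — load
T1 CAS — after: cnt=4, r=3 — ok
T1 LOAD — after: cnt=4, r=4 — load
T1 CAS — after: cnt=5, r=4 — ok
T1 LOAD — after: cnt=5, r=5 — load
T1 CAS — after: cnt=6, r=5 — ok
T1 LOAD — after: cnt=6, r=6 — load
T1 CAS — after: cnt=7, r=6 — ok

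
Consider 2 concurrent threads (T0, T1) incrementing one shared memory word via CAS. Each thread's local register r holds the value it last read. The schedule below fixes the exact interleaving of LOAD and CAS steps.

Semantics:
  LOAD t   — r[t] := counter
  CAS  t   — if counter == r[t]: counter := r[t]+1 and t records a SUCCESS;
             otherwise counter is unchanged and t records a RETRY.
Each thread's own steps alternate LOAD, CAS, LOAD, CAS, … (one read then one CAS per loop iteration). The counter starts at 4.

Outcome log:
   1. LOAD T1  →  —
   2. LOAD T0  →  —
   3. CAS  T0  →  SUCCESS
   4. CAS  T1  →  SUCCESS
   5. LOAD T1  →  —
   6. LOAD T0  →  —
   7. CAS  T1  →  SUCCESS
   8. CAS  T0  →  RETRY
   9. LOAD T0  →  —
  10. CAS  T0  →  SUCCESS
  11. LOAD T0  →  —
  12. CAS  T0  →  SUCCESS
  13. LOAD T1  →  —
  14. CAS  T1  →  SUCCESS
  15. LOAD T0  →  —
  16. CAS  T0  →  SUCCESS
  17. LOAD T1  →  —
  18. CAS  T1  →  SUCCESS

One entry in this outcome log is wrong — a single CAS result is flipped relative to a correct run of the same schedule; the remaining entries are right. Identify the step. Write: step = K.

Correct run:
#1 T1 reads 4
#2 T0 reads 4
#3 T0 CAS(4→5) writes; counter now 5
#4 T1 CAS(4→5) fails; counter now 5
#5 T1 reads 5
#6 T0 reads 5
#7 T1 CAS(5→6) writes; counter now 6
#8 T0 CAS(5→6) fails; counter now 6
#9 T0 reads 6
#10 T0 CAS(6→7) writes; counter now 7
#11 T0 reads 7
#12 T0 CAS(7→8) writes; counter now 8
#13 T1 reads 8
#14 T1 CAS(8→9) writes; counter now 9
#15 T0 reads 9
#16 T0 CAS(9→10) writes; counter now 10
#17 T1 reads 10
#18 T1 CAS(10→11) writes; counter now 11
Mismatch at 4.

step = 4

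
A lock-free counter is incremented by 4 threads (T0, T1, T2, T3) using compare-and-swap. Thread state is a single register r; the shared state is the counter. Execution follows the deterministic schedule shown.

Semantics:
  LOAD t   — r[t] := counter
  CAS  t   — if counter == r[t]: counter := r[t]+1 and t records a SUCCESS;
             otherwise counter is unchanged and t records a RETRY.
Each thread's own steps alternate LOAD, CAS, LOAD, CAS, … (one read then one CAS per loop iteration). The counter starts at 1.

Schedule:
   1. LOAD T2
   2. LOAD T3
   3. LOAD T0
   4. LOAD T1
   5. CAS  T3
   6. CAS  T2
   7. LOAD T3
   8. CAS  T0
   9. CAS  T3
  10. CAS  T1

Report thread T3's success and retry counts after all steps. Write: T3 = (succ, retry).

T3 = (2, 0)

[1] T2.load  rd  (counter 1, T2.r 1)
[2] T3.load  rd  (counter 1, T3.r 1)
[3] T0.load  rd  (counter 1, T0.r 1)
[4] T1.load  rd  (counter 1, T1.r 1)
[5] T3.cas  hit  (counter 2, T3.r 1)
[6] T2.cas  miss  (counter 2, T2.r 1)
[7] T3.load  rd  (counter 2, T3.r 2)
[8] T0.cas  miss  (counter 2, T0.r 1)
[9] T3.cas  hit  (counter 3, T3.r 2)
[10] T1.cas  miss  (counter 3, T1.r 1)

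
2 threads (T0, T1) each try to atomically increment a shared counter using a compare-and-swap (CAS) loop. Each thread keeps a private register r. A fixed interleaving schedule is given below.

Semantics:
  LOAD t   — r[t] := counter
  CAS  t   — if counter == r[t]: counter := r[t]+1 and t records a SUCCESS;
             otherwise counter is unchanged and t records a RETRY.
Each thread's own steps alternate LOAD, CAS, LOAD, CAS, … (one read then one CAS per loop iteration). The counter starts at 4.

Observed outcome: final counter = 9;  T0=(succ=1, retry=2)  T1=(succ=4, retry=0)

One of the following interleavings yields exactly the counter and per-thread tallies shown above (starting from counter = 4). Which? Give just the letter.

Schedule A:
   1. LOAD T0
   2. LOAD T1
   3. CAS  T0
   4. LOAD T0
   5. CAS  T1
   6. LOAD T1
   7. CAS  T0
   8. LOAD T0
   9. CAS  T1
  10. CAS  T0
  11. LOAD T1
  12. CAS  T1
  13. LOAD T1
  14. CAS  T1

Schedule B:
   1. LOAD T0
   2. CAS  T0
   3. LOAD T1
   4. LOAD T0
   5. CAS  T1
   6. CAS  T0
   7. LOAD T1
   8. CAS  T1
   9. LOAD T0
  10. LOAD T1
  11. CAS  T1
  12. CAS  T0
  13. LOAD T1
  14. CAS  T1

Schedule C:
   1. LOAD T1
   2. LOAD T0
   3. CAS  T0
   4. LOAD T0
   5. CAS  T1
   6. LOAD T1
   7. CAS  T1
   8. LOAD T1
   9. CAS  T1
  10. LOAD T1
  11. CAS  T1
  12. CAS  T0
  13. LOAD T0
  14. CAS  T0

B

Run B:
step 1: T0 LOAD ⇒ load; ctr=4 reg=4
step 2: T0 CAS ⇒ ok; ctr=5 reg=4
step 3: T1 LOAD ⇒ load; ctr=5 reg=5
step 4: T0 LOAD ⇒ load; ctr=5 reg=5
step 5: T1 CAS ⇒ ok; ctr=6 reg=5
step 6: T0 CAS ⇒ retry; ctr=6 reg=5
step 7: T1 LOAD ⇒ load; ctr=6 reg=6
step 8: T1 CAS ⇒ ok; ctr=7 reg=6
step 9: T0 LOAD ⇒ load; ctr=7 reg=7
step 10: T1 LOAD ⇒ load; ctr=7 reg=7
step 11: T1 CAS ⇒ ok; ctr=8 reg=7
step 12: T0 CAS ⇒ retry; ctr=8 reg=7
step 13: T1 LOAD ⇒ load; ctr=8 reg=8
step 14: T1 CAS ⇒ ok; ctr=9 reg=8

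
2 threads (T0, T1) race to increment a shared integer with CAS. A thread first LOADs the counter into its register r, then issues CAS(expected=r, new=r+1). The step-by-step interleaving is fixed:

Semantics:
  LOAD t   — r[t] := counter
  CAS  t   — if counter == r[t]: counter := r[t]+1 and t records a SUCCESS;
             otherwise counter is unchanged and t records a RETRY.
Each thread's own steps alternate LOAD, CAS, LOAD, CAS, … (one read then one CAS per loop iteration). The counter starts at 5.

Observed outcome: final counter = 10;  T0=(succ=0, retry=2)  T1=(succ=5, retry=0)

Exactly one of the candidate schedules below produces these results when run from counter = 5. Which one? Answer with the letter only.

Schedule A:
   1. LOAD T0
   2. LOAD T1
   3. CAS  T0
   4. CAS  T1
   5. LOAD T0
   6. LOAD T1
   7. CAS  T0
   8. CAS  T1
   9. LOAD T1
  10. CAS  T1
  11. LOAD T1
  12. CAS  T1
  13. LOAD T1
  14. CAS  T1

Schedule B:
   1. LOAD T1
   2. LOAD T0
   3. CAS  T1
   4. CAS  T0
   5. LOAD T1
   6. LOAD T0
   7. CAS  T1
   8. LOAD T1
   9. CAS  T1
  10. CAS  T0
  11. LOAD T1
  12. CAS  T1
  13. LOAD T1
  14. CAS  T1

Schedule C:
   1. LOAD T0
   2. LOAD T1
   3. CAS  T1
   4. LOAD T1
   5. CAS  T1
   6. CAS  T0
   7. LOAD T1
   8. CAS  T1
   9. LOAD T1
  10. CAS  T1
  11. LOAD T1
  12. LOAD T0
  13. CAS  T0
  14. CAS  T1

Run B:
1. LOAD T1 → mem=5 r[T1]=5 [LOAD]
2. LOAD T0 → mem=5 r[T0]=5 [LOAD]
3. CAS T1 → mem=6 r[T1]=5 [OK]
4. CAS T0 → mem=6 r[T0]=5 [RETRY]
5. LOAD T1 → mem=6 r[T1]=6 [LOAD]
6. LOAD T0 → mem=6 r[T0]=6 [LOAD]
7. CAS T1 → mem=7 r[T1]=6 [OK]
8. LOAD T1 → mem=7 r[T1]=7 [LOAD]
9. CAS T1 → mem=8 r[T1]=7 [OK]
10. CAS T0 → mem=8 r[T0]=6 [RETRY]
11. LOAD T1 → mem=8 r[T1]=8 [LOAD]
12. CAS T1 → mem=9 r[T1]=8 [OK]
13. LOAD T1 → mem=9 r[T1]=9 [LOAD]
14. CAS T1 → mem=10 r[T1]=9 [OK]

B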